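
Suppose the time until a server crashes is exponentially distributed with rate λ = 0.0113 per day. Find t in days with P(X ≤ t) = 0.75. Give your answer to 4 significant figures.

122.7

Set 1 − e^(−λt) = 0.75, so t = −ln(0.25)/λ = 1.3863/0.0113 ≈ 122.681 days.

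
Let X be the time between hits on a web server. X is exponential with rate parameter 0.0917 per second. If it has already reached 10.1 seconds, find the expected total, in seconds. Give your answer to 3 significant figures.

By memorylessness, E[X | X > 10.1] = 10.1 + 1/λ = 10.1 + 10.9051 = 21.0051 seconds.

21.0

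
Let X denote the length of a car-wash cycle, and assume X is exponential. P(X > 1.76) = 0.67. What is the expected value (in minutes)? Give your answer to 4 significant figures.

4.395

e^(−λ·1.76) = 0.67 ⇒ λ = −ln(0.67)/1.76 = 0.227544.
Mean = 1/λ = 4.39475 minutes.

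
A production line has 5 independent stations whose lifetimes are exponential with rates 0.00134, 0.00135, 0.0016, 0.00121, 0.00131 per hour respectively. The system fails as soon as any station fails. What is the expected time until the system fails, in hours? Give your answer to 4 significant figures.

The time to first failure is exponential with rate Σλ = 0.00134 + 0.00135 + 0.0016 + 0.00121 + 0.00131 = 0.00681.
E[min] = 1/Σλ = 1/0.00681 = 146.843 hours.

146.8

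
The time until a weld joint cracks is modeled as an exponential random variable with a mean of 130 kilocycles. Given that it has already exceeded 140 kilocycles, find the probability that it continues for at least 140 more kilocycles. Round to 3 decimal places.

The rate is λ = 1/130 = 0.00769231 per kilocycle.
By the memoryless property, P(X > 140+140 | X > 140) = P(X > 140).
P(X > 140) = e^(−1.0769) ≈ 0.341.

0.341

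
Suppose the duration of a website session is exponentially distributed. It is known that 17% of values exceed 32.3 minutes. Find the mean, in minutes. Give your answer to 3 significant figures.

18.2

e^(−λ·32.3) = 0.17 ⇒ λ = −ln(0.17)/32.3 = 0.0548593.
Mean = 1/λ = 18.2284 minutes.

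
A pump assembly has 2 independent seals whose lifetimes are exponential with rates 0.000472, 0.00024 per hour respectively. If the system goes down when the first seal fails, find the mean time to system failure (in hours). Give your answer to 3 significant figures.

1400

The time to first failure is exponential with rate Σλ = 0.000472 + 0.00024 = 0.000712.
E[min] = 1/Σλ = 1/0.000712 = 1404.49 hours.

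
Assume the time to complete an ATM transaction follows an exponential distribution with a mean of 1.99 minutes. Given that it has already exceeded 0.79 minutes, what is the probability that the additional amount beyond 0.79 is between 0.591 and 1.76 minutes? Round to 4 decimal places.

The rate is λ = 1/1.99 = 0.502513 per minute.
Memoryless: the residual past 0.79 is again Exp(λ).
P(0.591 < residual < 1.76) = e^(−λ·0.591) − e^(−λ·1.76) = 0.74306 − 0.41295 ≈ 0.3301.

0.3301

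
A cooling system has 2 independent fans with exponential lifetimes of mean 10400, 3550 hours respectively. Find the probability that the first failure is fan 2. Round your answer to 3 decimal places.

0.746

Rates: λ_i = 1/mean_i → 0.0000961538, 0.00028169; Σλ = 0.000377844.
P(fan 2 first) = λ_2/Σλ = 0.00028169/0.000377844 ≈ 0.746.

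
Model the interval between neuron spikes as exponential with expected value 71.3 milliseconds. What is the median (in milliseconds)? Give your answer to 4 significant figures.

The rate is λ = 1/71.3 = 0.0140252 per millisecond.
Set 1 − e^(−λt) = 0.5, so t = −ln(0.5)/λ = 0.69315/0.0140252 ≈ 49.4214 milliseconds.

49.42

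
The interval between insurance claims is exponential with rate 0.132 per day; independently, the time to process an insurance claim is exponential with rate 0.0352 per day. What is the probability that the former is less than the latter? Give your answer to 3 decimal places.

λ_1 = 0.132, λ_2 = 0.0352.
For independent exponentials, P(the former < the latter) = λ_1/(λ_1+λ_2) = 0.132/0.1672 ≈ 0.789.

0.789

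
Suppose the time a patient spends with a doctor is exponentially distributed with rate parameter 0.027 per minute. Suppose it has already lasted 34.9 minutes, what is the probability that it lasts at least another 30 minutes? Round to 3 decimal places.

By the memoryless property, P(X > 34.9+30 | X > 34.9) = P(X > 30).
P(X > 30) = e^(−0.81) ≈ 0.445.

0.445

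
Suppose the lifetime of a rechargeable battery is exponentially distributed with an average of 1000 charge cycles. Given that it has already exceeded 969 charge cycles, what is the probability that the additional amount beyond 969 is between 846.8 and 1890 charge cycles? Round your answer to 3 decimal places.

0.278

The rate is λ = 1/1000 = 0.001 per charge cycle.
Memoryless: the residual past 969 is again Exp(λ).
P(846.8 < residual < 1890) = e^(−λ·846.8) − e^(−λ·1890) = 0.42878 − 0.15107 ≈ 0.278.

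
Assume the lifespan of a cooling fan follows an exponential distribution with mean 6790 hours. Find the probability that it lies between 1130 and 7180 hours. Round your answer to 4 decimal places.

0.4993

The rate is λ = 1/6790 = 0.000147275 per hour.
P(1130 < X < 7180) = e^(−λ·1130) − e^(−λ·7180) = 0.84669 − 0.34734 ≈ 0.4993.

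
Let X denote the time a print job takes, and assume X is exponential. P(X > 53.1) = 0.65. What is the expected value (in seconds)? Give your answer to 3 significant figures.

123

e^(−λ·53.1) = 0.65 ⇒ λ = −ln(0.65)/53.1 = 0.00811267.
Mean = 1/λ = 123.264 seconds.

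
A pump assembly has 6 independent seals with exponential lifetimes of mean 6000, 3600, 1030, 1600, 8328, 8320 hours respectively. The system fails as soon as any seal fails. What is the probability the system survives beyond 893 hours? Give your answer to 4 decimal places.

0.1305

The first failure time is exponential with rate Σλ_i = 1/6000 + 1/3600 + 1/1030 + 1/1600 + 1/8328 + 1/8320 = 0.00228059 per hour.
P(min > 893) = e^(−0.00228059·893) = e^(−2.0366) ≈ 0.1305.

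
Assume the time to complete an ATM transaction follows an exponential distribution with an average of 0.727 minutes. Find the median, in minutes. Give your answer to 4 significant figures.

The rate is λ = 1/0.727 = 1.37552 per minute.
Set 1 − e^(−λt) = 0.5, so t = −ln(0.5)/λ = 0.69315/1.37552 ≈ 0.503918 minutes.

0.5039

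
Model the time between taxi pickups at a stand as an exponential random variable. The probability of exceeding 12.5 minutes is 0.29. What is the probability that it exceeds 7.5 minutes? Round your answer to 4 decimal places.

e^(−λ·12.5) = 0.29 ⇒ λ = −ln(0.29)/12.5 = 0.0990299.
P(X > 7.5) = e^(−0.0990299·7.5) = e^(−0.74272) ≈ 0.4758.

0.4758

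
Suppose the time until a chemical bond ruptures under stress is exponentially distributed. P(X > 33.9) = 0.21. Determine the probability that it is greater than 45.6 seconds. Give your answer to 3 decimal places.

0.123

e^(−λ·33.9) = 0.21 ⇒ λ = −ln(0.21)/33.9 = 0.0460368.
P(X > 45.6) = e^(−0.0460368·45.6) = e^(−2.0993) ≈ 0.123.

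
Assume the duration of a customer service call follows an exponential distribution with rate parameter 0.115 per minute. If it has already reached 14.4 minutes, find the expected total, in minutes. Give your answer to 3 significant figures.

23.1

By memorylessness, E[X | X > 14.4] = 14.4 + 1/λ = 14.4 + 8.69565 = 23.0957 minutes.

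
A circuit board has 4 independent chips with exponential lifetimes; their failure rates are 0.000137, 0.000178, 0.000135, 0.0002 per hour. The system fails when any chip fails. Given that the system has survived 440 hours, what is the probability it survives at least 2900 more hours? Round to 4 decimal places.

0.1518

Time to first failure ~ Exp(Σλ) with Σλ = 0.00065.
By memorylessness, P(T > 440+2900 | T > 440) = P(T > 2900) = e^(−0.00065·2900) ≈ 0.1518.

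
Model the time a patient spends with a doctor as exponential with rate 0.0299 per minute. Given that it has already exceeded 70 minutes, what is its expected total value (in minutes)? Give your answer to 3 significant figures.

103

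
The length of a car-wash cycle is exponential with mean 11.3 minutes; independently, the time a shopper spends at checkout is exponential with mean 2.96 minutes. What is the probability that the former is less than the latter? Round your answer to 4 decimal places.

0.2076

λ_1 = 1/11.3 = 0.0884956, λ_2 = 1/2.96 = 0.337838.
For independent exponentials, P(the former < the latter) = λ_1/(λ_1+λ_2) = 0.0884956/0.426333 ≈ 0.2076.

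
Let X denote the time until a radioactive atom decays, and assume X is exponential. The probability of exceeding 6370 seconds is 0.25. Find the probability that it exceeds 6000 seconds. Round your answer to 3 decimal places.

e^(−λ·6370) = 0.25 ⇒ λ = −ln(0.25)/6370 = 0.000217629.
P(X > 6000) = e^(−0.000217629·6000) = e^(−1.3058) ≈ 0.271.

0.271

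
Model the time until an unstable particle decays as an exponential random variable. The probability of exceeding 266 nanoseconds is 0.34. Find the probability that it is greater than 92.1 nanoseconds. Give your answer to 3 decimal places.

0.688

e^(−λ·266) = 0.34 ⇒ λ = −ln(0.34)/266 = 0.00405568.
P(X > 92.1) = e^(−0.00405568·92.1) = e^(−0.37353) ≈ 0.688.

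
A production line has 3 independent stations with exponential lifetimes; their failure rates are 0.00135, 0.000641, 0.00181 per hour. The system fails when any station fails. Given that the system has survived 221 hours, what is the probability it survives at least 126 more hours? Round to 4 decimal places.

0.6194

Time to first failure ~ Exp(Σλ) with Σλ = 0.003801.
By memorylessness, P(T > 221+126 | T > 221) = P(T > 126) = e^(−0.003801·126) ≈ 0.6194.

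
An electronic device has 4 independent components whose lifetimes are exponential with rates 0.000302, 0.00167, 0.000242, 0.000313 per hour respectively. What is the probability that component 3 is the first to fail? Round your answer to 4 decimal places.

0.0958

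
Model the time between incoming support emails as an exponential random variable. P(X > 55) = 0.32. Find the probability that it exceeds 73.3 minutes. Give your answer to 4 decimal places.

0.2190

e^(−λ·55) = 0.32 ⇒ λ = −ln(0.32)/55 = 0.020717.
P(X > 73.3) = e^(−0.020717·73.3) = e^(−1.5186) ≈ 0.2190.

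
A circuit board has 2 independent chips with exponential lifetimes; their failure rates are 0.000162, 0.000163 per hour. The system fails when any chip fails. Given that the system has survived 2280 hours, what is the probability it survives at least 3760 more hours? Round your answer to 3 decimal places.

Time to first failure ~ Exp(Σλ) with Σλ = 0.000325.
By memorylessness, P(T > 2280+3760 | T > 2280) = P(T > 3760) = e^(−0.000325·3760) ≈ 0.295.

0.295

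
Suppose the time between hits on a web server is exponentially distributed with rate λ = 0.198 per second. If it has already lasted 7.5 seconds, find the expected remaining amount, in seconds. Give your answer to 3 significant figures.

By memorylessness, the remaining amount past any threshold is again Exp(λ) with mean 1/λ = 5.05051 seconds.

5.05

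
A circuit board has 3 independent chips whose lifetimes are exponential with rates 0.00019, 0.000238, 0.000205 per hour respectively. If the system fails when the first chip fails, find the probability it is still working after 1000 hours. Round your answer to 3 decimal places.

The time to first failure is exponential with rate Σλ = 0.00019 + 0.000238 + 0.000205 = 0.000633.
P(min > 1000) = e^(−0.000633·1000) = e^(−0.633) ≈ 0.531.

0.531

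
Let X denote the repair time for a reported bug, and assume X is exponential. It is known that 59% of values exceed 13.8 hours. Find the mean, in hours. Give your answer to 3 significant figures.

e^(−λ·13.8) = 0.59 ⇒ λ = −ln(0.59)/13.8 = 0.0382343.
Mean = 1/λ = 26.1546 hours.

26.2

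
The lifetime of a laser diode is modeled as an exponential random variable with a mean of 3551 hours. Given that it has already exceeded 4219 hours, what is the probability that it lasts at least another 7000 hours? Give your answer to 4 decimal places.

0.1393

The rate is λ = 1/3551 = 0.000281611 per hour.
By the memoryless property, P(X > 4219+7000 | X > 4219) = P(X > 7000).
P(X > 7000) = e^(−1.9713) ≈ 0.1393.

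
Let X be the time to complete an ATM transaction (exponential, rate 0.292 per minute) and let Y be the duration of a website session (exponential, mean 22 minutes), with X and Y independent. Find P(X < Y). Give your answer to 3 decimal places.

0.865

λ_1 = 0.292, λ_2 = 1/22 = 0.0454545.
For independent exponentials, P(X < Y) = λ_1/(λ_1+λ_2) = 0.292/0.337455 ≈ 0.865.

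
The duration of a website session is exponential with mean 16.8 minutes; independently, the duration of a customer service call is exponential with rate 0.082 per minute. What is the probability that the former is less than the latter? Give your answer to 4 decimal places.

0.4206

λ_1 = 1/16.8 = 0.0595238, λ_2 = 0.082.
For independent exponentials, P(the former < the latter) = λ_1/(λ_1+λ_2) = 0.0595238/0.141524 ≈ 0.4206.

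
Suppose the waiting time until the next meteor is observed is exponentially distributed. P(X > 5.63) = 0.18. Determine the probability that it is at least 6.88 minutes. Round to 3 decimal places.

e^(−λ·5.63) = 0.18 ⇒ λ = −ln(0.18)/5.63 = 0.304582.
P(X > 6.88) = e^(−0.304582·6.88) = e^(−2.0955) ≈ 0.123.

0.123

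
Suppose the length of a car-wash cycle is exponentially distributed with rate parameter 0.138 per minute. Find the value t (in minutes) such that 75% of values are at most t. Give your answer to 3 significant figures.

Set 1 − e^(−λt) = 0.75, so t = −ln(0.25)/λ = 1.3863/0.138 ≈ 10.0456 minutes.

10.0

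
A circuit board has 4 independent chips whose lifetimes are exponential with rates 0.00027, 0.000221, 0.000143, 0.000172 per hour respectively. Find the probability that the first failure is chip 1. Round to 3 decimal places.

The time to first failure is exponential with rate Σλ = 0.00027 + 0.000221 + 0.000143 + 0.000172 = 0.000806.
P(chip 1 first) = λ_1/Σλ = 0.00027/0.000806 ≈ 0.335.

0.335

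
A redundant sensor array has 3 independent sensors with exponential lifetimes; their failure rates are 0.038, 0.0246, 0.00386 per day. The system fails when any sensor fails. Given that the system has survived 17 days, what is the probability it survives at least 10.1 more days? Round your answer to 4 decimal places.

Time to first failure ~ Exp(Σλ) with Σλ = 0.06646.
By memorylessness, P(T > 17+10.1 | T > 17) = P(T > 10.1) = e^(−0.06646·10.1) ≈ 0.5111.

0.5111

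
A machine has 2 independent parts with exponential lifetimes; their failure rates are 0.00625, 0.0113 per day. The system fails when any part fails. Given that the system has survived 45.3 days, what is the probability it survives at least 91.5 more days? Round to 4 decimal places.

Time to first failure ~ Exp(Σλ) with Σλ = 0.01755.
By memorylessness, P(T > 45.3+91.5 | T > 45.3) = P(T > 91.5) = e^(−0.01755·91.5) ≈ 0.2007.

0.2007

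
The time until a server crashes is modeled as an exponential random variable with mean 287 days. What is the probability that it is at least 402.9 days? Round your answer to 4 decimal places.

0.2457

The rate is λ = 1/287 = 0.00348432 per day.
P(X > 402.9) = e^(−λ·402.9) = e^(−1.4038) ≈ 0.2457.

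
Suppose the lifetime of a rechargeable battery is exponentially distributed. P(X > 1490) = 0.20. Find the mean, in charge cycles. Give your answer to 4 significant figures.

925.8

e^(−λ·1490) = 0.20 ⇒ λ = −ln(0.20)/1490 = 0.00108016.
Mean = 1/λ = 925.789 charge cycles.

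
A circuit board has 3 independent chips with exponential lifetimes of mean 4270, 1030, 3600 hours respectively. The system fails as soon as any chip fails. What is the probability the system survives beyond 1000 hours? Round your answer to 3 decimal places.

The first failure time is exponential with rate Σλ_i = 1/4270 + 1/1030 + 1/3600 = 0.00148284 per hour.
P(min > 1000) = e^(−0.00148284·1000) = e^(−1.4828) ≈ 0.227.

0.227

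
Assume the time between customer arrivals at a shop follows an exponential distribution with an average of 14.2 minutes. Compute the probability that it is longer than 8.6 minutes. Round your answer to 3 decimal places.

0.546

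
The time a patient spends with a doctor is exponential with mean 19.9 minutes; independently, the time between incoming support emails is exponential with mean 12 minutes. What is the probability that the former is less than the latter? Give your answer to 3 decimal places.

0.376

λ_1 = 1/19.9 = 0.0502513, λ_2 = 1/12 = 0.0833333.
For independent exponentials, P(the former < the latter) = λ_1/(λ_1+λ_2) = 0.0502513/0.133585 ≈ 0.376.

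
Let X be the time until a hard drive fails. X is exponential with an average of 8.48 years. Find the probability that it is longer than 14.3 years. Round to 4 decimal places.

The rate is λ = 1/8.48 = 0.117925 per year.
P(X > 14.3) = e^(−λ·14.3) = e^(−1.6863) ≈ 0.1852.

0.1852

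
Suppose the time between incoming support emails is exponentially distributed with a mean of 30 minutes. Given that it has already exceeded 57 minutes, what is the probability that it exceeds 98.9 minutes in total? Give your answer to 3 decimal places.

0.247

The rate is λ = 1/30 = 0.0333333 per minute.
The exponential is memoryless, so the remaining time is again Exp(λ): the condition X > 57 is irrelevant.
P(X > 41.9) = e^(−1.3967) ≈ 0.247.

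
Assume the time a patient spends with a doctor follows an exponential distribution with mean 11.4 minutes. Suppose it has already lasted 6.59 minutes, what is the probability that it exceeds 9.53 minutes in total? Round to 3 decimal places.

0.773

The rate is λ = 1/11.4 = 0.0877193 per minute.
By the memoryless property, P(X > 6.59+2.94 | X > 6.59) = P(X > 2.94).
P(X > 2.94) = e^(−0.25789) ≈ 0.773.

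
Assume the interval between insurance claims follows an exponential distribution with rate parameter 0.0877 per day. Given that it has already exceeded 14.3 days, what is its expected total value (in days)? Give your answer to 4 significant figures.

By memorylessness, E[X | X > 14.3] = 14.3 + 1/λ = 14.3 + 11.4025 = 25.7025 days.

25.70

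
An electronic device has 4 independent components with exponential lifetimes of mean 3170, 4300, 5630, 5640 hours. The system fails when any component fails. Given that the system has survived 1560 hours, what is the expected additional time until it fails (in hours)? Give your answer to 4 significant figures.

1107

First-failure rate Σλ = 1/3170 + 1/4300 + 1/5630 + 1/5640 = 0.00090294.
By memorylessness the expected residual is 1/Σλ = 1107.49 hours, regardless of the 1560 already elapsed.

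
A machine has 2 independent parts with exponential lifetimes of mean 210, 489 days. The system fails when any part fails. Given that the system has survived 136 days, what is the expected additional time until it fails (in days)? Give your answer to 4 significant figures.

146.9

First-failure rate Σλ = 1/210 + 1/489 = 0.00680689.
By memorylessness the expected residual is 1/Σλ = 146.91 days, regardless of the 136 already elapsed.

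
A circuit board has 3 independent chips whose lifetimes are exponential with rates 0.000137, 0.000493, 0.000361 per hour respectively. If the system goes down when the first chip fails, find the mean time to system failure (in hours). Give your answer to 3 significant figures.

1010

The time to first failure is exponential with rate Σλ = 0.000137 + 0.000493 + 0.000361 = 0.000991.
E[min] = 1/Σλ = 1/0.000991 = 1009.08 hours.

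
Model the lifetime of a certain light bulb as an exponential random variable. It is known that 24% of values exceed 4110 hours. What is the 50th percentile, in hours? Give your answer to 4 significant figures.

1996

e^(−λ·4110) = 0.24 ⇒ λ = −ln(0.24)/4110 = 0.00034723.
50th percentile: 1 − e^(−λt) = 0.5, t = −ln(0.5)/λ = 1996.22 hours.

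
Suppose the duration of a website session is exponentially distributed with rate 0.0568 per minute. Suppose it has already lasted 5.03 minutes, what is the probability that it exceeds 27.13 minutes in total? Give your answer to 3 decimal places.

By the memoryless property, P(X > 5.03+22.1 | X > 5.03) = P(X > 22.1).
P(X > 22.1) = e^(−1.2553) ≈ 0.285.

0.285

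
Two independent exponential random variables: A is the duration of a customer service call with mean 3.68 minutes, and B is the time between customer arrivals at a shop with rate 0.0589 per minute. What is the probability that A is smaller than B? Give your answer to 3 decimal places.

λ_1 = 1/3.68 = 0.271739, λ_2 = 0.0589.
For independent exponentials, P(A < B) = λ_1/(λ_1+λ_2) = 0.271739/0.330639 ≈ 0.822.

0.822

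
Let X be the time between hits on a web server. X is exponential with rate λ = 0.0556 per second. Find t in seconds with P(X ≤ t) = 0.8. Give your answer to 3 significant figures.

28.9

Set 1 − e^(−λt) = 0.8, so t = −ln(0.2)/λ = 1.6094/0.0556 ≈ 28.9467 seconds.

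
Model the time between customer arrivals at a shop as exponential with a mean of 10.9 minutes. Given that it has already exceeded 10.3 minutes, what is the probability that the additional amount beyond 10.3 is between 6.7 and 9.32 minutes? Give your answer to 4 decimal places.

0.1156

The rate is λ = 1/10.9 = 0.0917431 per minute.
Memoryless: the residual past 10.3 is again Exp(λ).
P(6.7 < residual < 9.32) = e^(−λ·6.7) − e^(−λ·9.32) = 0.54081 − 0.42526 ≈ 0.1156.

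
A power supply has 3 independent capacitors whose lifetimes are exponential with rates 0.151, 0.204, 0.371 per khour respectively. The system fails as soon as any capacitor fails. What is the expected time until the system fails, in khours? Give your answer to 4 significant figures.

The time to first failure is exponential with rate Σλ = 0.151 + 0.204 + 0.371 = 0.726.
E[min] = 1/Σλ = 1/0.726 = 1.37741 khours.

1.377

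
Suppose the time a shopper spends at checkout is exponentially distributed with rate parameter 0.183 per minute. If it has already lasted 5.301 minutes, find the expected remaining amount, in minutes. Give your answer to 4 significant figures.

5.464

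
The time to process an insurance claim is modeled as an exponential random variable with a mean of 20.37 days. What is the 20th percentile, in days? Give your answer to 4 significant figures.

4.545

The rate is λ = 1/20.37 = 0.0490918 per day.
Set 1 − e^(−λt) = 0.2, so t = −ln(0.8)/λ = 0.22314/0.0490918 ≈ 4.54543 days.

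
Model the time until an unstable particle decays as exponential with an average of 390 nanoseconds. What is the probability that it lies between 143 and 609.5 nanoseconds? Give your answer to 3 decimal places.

The rate is λ = 1/390 = 0.0025641 per nanosecond.
P(143 < X < 609.5) = e^(−λ·143) − e^(−λ·609.5) = 0.69304 − 0.20954 ≈ 0.483.

0.483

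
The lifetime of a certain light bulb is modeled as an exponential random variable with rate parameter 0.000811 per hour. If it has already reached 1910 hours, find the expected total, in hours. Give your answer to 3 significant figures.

By memorylessness, E[X | X > 1910] = 1910 + 1/λ = 1910 + 1233.05 = 3143.05 hours.

3140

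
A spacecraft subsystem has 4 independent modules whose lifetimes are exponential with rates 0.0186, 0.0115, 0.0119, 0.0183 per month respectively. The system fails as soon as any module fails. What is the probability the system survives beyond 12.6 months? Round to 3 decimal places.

0.468

The time to first failure is exponential with rate Σλ = 0.0186 + 0.0115 + 0.0119 + 0.0183 = 0.0603.
P(min > 12.6) = e^(−0.0603·12.6) = e^(−0.75978) ≈ 0.468.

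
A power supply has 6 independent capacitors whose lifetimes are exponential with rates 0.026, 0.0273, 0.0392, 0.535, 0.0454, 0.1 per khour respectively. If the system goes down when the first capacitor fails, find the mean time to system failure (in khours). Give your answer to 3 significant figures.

1.29

The time to first failure is exponential with rate Σλ = 0.026 + 0.0273 + 0.0392 + 0.535 + 0.0454 + 0.1 = 0.7729.
E[min] = 1/Σλ = 1/0.7729 = 1.29383 khours.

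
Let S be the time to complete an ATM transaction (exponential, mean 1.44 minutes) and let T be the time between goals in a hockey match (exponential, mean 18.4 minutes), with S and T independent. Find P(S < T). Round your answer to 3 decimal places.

0.927

λ_1 = 1/1.44 = 0.694444, λ_2 = 1/18.4 = 0.0543478.
For independent exponentials, P(S < T) = λ_1/(λ_1+λ_2) = 0.694444/0.748792 ≈ 0.927.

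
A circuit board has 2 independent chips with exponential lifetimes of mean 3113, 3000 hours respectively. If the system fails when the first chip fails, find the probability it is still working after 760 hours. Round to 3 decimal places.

0.608

The first failure time is exponential with rate Σλ_i = 1/3113 + 1/3000 = 0.000654567 per hour.
P(min > 760) = e^(−0.000654567·760) = e^(−0.49747) ≈ 0.608.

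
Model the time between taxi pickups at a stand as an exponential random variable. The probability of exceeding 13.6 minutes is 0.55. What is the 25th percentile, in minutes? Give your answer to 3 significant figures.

6.54

e^(−λ·13.6) = 0.55 ⇒ λ = −ln(0.55)/13.6 = 0.0439586.
25th percentile: 1 − e^(−λt) = 0.25, t = −ln(0.75)/λ = 6.54439 minutes.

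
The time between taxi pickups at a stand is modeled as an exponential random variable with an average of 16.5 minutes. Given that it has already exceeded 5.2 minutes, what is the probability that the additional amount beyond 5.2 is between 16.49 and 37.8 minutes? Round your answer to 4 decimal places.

0.2669

The rate is λ = 1/16.5 = 0.0606061 per minute.
Memoryless: the residual past 5.2 is again Exp(λ).
P(16.49 < residual < 37.8) = e^(−λ·16.49) − e^(−λ·37.8) = 0.36810 − 0.10117 ≈ 0.2669.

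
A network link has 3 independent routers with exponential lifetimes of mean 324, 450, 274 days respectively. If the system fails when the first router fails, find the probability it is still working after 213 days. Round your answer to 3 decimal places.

0.148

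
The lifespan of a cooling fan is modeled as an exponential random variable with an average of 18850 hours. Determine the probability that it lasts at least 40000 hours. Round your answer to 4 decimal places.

0.1198

The rate is λ = 1/18850 = 0.0000530504 per hour.
P(X > 40000) = e^(−λ·40000) = e^(−2.122) ≈ 0.1198.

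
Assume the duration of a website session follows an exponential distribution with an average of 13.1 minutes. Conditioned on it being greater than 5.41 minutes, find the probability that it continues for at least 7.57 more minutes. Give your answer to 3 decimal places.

0.561

The rate is λ = 1/13.1 = 0.0763359 per minute.
The exponential is memoryless, so the remaining time is again Exp(λ): the condition X > 5.41 is irrelevant.
P(X > 7.57) = e^(−0.57786) ≈ 0.561.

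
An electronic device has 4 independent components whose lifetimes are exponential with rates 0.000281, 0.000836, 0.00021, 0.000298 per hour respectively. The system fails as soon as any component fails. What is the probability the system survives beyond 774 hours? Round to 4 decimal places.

0.2843

The time to first failure is exponential with rate Σλ = 0.000281 + 0.000836 + 0.00021 + 0.000298 = 0.001625.
P(min > 774) = e^(−0.001625·774) = e^(−1.2578) ≈ 0.2843.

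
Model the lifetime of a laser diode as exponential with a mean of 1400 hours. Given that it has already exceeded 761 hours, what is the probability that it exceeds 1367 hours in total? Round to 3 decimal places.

0.649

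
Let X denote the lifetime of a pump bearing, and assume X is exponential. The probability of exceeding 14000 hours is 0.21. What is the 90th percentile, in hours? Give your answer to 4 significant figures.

e^(−λ·14000) = 0.21 ⇒ λ = −ln(0.21)/14000 = 0.000111475.
90th percentile: 1 − e^(−λt) = 0.9, t = −ln(0.1)/λ = 20655.6 hours.

20660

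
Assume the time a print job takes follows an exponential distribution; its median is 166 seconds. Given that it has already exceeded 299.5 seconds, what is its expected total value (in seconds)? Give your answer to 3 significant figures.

For an exponential, median = ln(2)/λ, so λ = ln 2 / 166 = 0.00417559 per second.
By memorylessness, E[X | X > 299.5] = 299.5 + 1/λ = 299.5 + 239.487 = 538.987 seconds.

539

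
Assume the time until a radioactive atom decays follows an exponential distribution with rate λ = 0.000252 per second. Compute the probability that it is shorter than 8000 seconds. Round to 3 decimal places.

P(X ≤ 8000) = 1 − e^(−λ·8000) = 1 − e^(−2.016) ≈ 0.867.

0.867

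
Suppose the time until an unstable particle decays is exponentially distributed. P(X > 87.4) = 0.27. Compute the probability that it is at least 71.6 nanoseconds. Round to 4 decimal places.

0.3421

e^(−λ·87.4) = 0.27 ⇒ λ = −ln(0.27)/87.4 = 0.0149809.
P(X > 71.6) = e^(−0.0149809·71.6) = e^(−1.0726) ≈ 0.3421.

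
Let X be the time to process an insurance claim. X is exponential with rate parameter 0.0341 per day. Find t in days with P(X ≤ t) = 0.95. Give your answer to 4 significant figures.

87.85

Set 1 − e^(−λt) = 0.95, so t = −ln(0.05)/λ = 2.9957/0.0341 ≈ 87.8514 days.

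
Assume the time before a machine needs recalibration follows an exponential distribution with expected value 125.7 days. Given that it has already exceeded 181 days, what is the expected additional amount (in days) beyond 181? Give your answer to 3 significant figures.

126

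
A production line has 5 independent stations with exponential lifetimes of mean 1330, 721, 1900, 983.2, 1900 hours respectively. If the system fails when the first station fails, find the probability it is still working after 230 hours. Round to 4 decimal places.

0.3799

The first failure time is exponential with rate Σλ_i = 1/1330 + 1/721 + 1/1900 + 1/983.2 + 1/1900 = 0.00420856 per hour.
P(min > 230) = e^(−0.00420856·230) = e^(−0.96797) ≈ 0.3799.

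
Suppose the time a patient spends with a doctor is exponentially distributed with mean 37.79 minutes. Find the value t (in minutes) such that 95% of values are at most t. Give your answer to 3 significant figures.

The rate is λ = 1/37.79 = 0.026462 per minute.
Set 1 − e^(−λt) = 0.95, so t = −ln(0.05)/λ = 2.9957/0.026462 ≈ 113.209 minutes.

113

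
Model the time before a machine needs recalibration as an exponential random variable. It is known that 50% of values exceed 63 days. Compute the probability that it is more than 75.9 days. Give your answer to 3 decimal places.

0.434

e^(−λ·63) = 0.50 ⇒ λ = −ln(0.50)/63 = 0.0110023.
P(X > 75.9) = e^(−0.0110023·75.9) = e^(−0.83508) ≈ 0.434.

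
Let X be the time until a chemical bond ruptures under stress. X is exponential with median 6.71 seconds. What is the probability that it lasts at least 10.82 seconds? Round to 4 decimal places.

0.3270

For an exponential, median = ln(2)/λ, so λ = ln 2 / 6.71 = 0.103301 per second.
P(X > 10.82) = e^(−λ·10.82) = e^(−1.1177) ≈ 0.3270.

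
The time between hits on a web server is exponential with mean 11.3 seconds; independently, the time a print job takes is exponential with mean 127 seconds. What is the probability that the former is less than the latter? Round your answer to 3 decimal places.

λ_1 = 1/11.3 = 0.0884956, λ_2 = 1/127 = 0.00787402.
For independent exponentials, P(the former < the latter) = λ_1/(λ_1+λ_2) = 0.0884956/0.0963696 ≈ 0.918.

0.918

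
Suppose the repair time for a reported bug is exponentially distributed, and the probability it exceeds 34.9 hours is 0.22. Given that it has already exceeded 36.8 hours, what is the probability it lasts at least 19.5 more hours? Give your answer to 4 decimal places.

0.4291

From e^(−λ·34.9) = 0.22, λ = −ln(0.22)/34.9 = 0.0433847.
Memoryless: P(X > 36.8+19.5 | X > 36.8) = P(X > 19.5) = e^(−0.0433847·19.5) ≈ 0.4291.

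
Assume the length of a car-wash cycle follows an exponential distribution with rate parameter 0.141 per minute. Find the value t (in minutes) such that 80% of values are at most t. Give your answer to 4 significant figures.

11.41

Set 1 − e^(−λt) = 0.8, so t = −ln(0.2)/λ = 1.6094/0.141 ≈ 11.4145 minutes.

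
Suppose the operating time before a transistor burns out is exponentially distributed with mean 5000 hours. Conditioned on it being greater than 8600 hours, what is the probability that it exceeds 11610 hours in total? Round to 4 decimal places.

The rate is λ = 1/5000 = 0.0002 per hour.
By the memoryless property, P(X > 8600+3010 | X > 8600) = P(X > 3010).
P(X > 3010) = e^(−0.602) ≈ 0.5477.

0.5477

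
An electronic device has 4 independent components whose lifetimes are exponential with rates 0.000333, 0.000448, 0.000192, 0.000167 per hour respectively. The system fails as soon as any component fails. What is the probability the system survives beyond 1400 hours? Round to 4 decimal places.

0.2027

The time to first failure is exponential with rate Σλ = 0.000333 + 0.000448 + 0.000192 + 0.000167 = 0.00114.
P(min > 1400) = e^(−0.00114·1400) = e^(−1.596) ≈ 0.2027.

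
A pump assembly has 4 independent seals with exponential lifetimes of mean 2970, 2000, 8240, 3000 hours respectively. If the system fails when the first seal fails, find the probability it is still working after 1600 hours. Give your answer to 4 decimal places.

0.1267

The first failure time is exponential with rate Σλ_i = 1/2970 + 1/2000 + 1/8240 + 1/3000 = 0.00129139 per hour.
P(min > 1600) = e^(−0.00129139·1600) = e^(−2.0662) ≈ 0.1267.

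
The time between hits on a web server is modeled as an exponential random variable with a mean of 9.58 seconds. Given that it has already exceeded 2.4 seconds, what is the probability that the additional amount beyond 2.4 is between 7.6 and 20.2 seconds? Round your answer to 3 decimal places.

0.331

The rate is λ = 1/9.58 = 0.104384 per second.
Memoryless: the residual past 2.4 is again Exp(λ).
P(7.6 < residual < 20.2) = e^(−λ·7.6) − e^(−λ·20.2) = 0.45234 − 0.12141 ≈ 0.331.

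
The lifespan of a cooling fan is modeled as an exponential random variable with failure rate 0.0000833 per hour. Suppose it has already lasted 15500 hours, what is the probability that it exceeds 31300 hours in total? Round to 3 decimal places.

0.268

By the memoryless property, P(X > 15500+15800 | X > 15500) = P(X > 15800).
P(X > 15800) = e^(−1.3161) ≈ 0.268.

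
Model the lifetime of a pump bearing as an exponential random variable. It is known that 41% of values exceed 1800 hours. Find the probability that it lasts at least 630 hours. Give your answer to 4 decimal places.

0.7319

e^(−λ·1800) = 0.41 ⇒ λ = −ln(0.41)/1800 = 0.000495332.
P(X > 630) = e^(−0.000495332·630) = e^(−0.31206) ≈ 0.7319.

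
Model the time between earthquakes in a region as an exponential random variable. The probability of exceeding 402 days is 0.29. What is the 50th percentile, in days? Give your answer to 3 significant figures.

225

e^(−λ·402) = 0.29 ⇒ λ = −ln(0.29)/402 = 0.00307929.
50th percentile: 1 − e^(−λt) = 0.5, t = −ln(0.5)/λ = 225.1 days.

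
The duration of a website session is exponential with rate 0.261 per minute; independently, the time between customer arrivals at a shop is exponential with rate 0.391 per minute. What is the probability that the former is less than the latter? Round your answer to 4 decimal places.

λ_1 = 0.261, λ_2 = 0.391.
For independent exponentials, P(the former < the latter) = λ_1/(λ_1+λ_2) = 0.261/0.652 ≈ 0.4003.

0.4003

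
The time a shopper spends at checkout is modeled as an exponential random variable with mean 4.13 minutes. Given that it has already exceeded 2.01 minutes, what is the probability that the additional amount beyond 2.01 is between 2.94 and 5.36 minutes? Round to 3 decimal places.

0.218

The rate is λ = 1/4.13 = 0.242131 per minute.
Memoryless: the residual past 2.01 is again Exp(λ).
P(2.94 < residual < 5.36) = e^(−λ·2.94) − e^(−λ·5.36) = 0.49073 − 0.27313 ≈ 0.218.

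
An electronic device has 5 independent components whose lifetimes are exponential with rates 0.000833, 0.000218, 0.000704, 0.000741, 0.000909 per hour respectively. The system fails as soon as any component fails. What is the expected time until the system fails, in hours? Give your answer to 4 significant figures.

293.7

The time to first failure is exponential with rate Σλ = 0.000833 + 0.000218 + 0.000704 + 0.000741 + 0.000909 = 0.003405.
E[min] = 1/Σλ = 1/0.003405 = 293.686 hours.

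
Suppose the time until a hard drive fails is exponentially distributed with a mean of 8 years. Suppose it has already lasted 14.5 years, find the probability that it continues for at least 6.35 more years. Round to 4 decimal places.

0.4521

The rate is λ = 1/8 = 0.125 per year.
P(X > s+t | X > s) = e^(−λ(s+t))/e^(−λs) = e^(−λt), independent of s = 14.5.
P(X > 6.35) = e^(−0.79375) ≈ 0.4521.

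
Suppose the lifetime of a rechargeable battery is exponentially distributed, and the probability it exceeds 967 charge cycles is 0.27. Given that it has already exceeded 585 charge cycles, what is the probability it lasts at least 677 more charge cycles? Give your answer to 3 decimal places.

From e^(−λ·967) = 0.27, λ = −ln(0.27)/967 = 0.00135402.
Memoryless: P(X > 585+677 | X > 585) = P(X > 677) = e^(−0.00135402·677) ≈ 0.400.

0.400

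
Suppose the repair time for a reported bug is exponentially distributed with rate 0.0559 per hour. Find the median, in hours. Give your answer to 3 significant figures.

12.4

Set 1 − e^(−λt) = 0.5, so t = −ln(0.5)/λ = 0.69315/0.0559 ≈ 12.3998 hours.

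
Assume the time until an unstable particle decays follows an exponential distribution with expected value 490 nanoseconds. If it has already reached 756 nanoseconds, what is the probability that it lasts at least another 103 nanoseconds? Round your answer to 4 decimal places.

The rate is λ = 1/490 = 0.00204082 per nanosecond.
P(X > s+t | X > s) = e^(−λ(s+t))/e^(−λs) = e^(−λt), independent of s = 756.
P(X > 103) = e^(−0.2102) ≈ 0.8104.

0.8104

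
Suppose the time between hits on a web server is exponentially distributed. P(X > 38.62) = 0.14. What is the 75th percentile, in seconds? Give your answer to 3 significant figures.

27.2

e^(−λ·38.62) = 0.14 ⇒ λ = −ln(0.14)/38.62 = 0.0509092.
75th percentile: 1 − e^(−λt) = 0.75, t = −ln(0.25)/λ = 27.2307 seconds.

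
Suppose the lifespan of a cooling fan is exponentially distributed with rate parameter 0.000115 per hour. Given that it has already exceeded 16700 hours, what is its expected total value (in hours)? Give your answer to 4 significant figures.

25400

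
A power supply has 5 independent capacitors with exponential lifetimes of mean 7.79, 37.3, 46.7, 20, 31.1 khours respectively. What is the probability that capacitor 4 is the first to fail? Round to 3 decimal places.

0.193

Rates: λ_i = 1/mean_i → 0.12837, 0.0268097, 0.0214133, 0.05, 0.0321543; Σλ = 0.258747.
P(capacitor 4 first) = λ_4/Σλ = 0.05/0.258747 ≈ 0.193.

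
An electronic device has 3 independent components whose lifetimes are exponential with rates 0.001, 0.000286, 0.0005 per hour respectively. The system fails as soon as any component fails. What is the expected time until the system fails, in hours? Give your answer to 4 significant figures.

559.9

The time to first failure is exponential with rate Σλ = 0.001 + 0.000286 + 0.0005 = 0.001786.
E[min] = 1/Σλ = 1/0.001786 = 559.91 hours.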